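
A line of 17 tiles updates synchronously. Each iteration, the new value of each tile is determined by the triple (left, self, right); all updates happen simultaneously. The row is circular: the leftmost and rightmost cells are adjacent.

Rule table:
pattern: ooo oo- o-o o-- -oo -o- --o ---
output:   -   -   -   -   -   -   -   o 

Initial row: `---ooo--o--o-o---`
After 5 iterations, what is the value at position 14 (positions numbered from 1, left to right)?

-

oo-------------oo
---ooooooooooo---
oo-------------oo  (repeats iteration 1; period 2)
iteration 5: oo-------------oo
position 14 holds -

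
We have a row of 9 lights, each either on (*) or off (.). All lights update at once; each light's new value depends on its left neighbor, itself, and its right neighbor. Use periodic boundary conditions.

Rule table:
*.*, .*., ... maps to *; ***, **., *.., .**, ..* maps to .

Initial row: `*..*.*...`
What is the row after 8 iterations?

*.....***

*..***.*.
*.....***
..***....
*.....***  (repeats iteration 2; period 2)
iteration 8: *.....***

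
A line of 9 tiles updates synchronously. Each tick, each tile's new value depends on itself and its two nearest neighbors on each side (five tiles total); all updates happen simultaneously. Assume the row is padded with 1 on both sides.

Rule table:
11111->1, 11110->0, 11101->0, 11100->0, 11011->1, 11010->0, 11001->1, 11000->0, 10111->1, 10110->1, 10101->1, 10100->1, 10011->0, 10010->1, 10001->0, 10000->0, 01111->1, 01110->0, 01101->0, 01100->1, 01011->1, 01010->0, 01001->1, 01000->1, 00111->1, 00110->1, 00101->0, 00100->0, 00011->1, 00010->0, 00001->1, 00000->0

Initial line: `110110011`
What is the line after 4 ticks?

111001111

001111011
101100111
011110111
111001111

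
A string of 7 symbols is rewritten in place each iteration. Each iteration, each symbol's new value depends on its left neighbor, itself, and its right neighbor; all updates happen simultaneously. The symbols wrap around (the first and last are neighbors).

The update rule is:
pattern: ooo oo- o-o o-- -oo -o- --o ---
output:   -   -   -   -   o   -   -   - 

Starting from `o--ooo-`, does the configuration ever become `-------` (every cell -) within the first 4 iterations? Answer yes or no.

yes

---o---
-------
all cells are - at iteration 2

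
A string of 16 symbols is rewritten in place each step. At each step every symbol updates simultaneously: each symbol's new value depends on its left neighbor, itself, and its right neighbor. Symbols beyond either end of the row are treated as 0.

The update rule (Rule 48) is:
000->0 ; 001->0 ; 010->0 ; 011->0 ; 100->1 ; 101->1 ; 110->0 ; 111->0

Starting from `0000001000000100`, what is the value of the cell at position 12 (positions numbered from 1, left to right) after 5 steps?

1

step 1: 0000000100000010
step 2: 0000000010000001
step 3: 0000000001000000
step 4: 0000000000100000
step 5: 0000000000010000
position 12 holds 1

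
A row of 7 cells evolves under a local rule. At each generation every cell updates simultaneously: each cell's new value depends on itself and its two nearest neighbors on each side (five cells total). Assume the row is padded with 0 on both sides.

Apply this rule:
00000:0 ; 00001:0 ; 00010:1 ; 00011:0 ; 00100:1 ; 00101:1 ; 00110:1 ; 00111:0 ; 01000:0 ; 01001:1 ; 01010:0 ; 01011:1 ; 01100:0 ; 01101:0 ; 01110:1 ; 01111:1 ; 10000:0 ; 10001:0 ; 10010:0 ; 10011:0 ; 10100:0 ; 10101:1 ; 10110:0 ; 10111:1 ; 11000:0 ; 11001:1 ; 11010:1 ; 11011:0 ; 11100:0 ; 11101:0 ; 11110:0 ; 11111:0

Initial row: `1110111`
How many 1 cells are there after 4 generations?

0100110
1110100
0101000
1100000
count of 1: 2

2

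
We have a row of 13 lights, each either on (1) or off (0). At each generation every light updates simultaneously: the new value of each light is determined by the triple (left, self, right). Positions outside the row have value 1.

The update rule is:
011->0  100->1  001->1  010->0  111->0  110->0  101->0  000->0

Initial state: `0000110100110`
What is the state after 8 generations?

0100101000001

1001000011000
0110100100101
0000011011000
1000100000101
0101010001000
0000001010101
1000010000000
0100101000001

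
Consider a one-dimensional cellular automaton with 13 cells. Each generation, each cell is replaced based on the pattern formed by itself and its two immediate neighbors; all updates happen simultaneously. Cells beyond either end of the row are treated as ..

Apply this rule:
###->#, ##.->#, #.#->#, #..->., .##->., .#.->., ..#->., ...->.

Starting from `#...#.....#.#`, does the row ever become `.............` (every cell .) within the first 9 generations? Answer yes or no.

yes

generation 1: ...........#.
generation 2: .............
all cells are . at generation 2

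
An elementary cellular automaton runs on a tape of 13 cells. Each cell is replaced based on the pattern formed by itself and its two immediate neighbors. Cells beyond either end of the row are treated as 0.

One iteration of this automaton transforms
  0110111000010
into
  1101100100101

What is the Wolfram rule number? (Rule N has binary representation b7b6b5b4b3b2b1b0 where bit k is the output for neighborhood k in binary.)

position 5: 111 → 0  (bit 7 = 0)
position 2: 110 → 0  (bit 6 = 0)
position 3: 101 → 1  (bit 5 = 1)
position 7: 100 → 1  (bit 4 = 1)
position 1: 011 → 1  (bit 3 = 1)
position 11: 010 → 0  (bit 2 = 0)
position 0: 001 → 1  (bit 1 = 1)
position 8: 000 → 0  (bit 0 = 0)
bits b7..b0 = 00111010 = 58

58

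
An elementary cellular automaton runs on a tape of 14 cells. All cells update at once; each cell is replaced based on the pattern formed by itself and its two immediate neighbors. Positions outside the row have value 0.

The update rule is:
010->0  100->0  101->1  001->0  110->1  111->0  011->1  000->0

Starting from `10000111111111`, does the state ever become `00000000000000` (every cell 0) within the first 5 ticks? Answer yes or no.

yes

tick 1: 00000100000001
tick 2: 00000000000000
all cells are 0 at tick 2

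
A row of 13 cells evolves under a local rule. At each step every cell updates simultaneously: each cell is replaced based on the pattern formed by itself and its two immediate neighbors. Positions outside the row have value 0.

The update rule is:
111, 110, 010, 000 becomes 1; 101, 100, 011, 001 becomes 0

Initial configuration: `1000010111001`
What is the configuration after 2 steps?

1001010001001

1011010011001
1001010001001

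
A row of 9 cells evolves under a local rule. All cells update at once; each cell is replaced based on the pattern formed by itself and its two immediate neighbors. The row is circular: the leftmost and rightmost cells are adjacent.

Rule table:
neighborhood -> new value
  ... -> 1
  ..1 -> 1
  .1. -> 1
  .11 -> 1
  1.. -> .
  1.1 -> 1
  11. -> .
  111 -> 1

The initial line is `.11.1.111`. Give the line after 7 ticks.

11.11.111

11.11111.
1.11111.1
.11111.11
11111.11.
1111.11.1
111.11.11
11.11.111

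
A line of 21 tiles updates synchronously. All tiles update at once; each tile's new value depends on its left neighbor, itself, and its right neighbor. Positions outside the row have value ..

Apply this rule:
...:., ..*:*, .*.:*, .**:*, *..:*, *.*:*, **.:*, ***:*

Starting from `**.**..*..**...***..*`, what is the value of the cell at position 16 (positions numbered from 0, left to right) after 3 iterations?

*************.*******
*********************
*********************
position 16 holds *

*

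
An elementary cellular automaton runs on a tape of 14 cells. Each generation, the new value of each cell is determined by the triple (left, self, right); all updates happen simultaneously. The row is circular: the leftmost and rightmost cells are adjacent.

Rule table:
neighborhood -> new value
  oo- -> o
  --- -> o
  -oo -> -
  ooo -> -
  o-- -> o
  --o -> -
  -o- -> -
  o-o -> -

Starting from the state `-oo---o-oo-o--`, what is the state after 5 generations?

o----oo--oo--o

--ooo----o--oo
o---oooo--o--o
ooo----oo--o--
--oooo--oo--o-
o----oo--oo--o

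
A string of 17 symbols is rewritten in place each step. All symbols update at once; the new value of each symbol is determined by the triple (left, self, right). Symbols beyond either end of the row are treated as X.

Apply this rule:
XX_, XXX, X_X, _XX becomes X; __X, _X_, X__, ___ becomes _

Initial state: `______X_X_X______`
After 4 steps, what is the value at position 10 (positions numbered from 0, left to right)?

_

_______X_X_______
________X________
_________________
_________________
position 10 holds _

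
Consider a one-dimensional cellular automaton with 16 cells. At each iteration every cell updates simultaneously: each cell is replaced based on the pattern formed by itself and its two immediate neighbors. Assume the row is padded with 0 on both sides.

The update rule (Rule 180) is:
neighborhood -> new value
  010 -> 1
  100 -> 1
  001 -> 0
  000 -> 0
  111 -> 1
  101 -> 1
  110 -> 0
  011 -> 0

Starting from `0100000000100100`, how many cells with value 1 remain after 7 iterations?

0110000000110110
0001000000001001
0001100000001101
0000010000000011
0000011000000000
0000000100000000
0000000110000000
count of 1: 2

2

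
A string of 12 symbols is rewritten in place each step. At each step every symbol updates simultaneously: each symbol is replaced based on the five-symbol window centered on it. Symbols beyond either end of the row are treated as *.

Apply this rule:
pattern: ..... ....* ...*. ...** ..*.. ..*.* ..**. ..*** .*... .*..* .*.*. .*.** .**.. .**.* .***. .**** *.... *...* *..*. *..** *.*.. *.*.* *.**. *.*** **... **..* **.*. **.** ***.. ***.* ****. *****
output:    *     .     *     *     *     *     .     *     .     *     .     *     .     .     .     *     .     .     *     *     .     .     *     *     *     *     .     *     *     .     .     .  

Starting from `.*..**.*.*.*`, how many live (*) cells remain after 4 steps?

6

..**......**
**..*.**.***
.******.***.
***....**..*
count of *: 6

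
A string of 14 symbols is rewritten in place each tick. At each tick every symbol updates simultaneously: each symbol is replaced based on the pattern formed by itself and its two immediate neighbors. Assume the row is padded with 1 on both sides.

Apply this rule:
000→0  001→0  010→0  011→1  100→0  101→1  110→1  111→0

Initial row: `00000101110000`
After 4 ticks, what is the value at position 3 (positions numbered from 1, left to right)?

0

00000011010000
00000011100000
00000010100000
00000001000000
position 3 holds 0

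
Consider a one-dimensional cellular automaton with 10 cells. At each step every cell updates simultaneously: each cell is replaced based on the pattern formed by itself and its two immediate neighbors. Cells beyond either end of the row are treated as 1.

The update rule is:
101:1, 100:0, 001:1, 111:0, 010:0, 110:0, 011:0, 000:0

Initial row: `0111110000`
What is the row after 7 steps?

1000000001
0000000010
0000000101
0000001010
0000010101
0000101010
0001010101

0001010101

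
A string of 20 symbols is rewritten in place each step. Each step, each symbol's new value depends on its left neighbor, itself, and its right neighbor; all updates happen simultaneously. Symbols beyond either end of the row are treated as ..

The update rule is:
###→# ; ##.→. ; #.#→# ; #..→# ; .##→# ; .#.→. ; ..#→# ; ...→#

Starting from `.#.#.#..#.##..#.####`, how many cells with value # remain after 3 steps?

#.#.#.##.##.##.####.
.#.#.##.##.##.####.#
#.#.##.##.##.####.#.
count of #: 13

13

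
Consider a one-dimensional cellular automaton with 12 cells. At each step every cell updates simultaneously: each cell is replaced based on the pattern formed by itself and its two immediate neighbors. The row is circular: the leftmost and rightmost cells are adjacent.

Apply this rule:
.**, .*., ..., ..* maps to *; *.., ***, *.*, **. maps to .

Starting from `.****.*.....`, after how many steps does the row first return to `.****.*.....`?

step 1: **....*.****
step 2: ...****.*...
step 3: ****....*.**
step 4: .....****.*.
step 5: ******....*.
step 6: *......****.
step 7: *.******....
step 8: *.*......***
step 9: ..*.******..
step 10: ***.*......*
step 11: ....*.******
step 12: .****.*.....

12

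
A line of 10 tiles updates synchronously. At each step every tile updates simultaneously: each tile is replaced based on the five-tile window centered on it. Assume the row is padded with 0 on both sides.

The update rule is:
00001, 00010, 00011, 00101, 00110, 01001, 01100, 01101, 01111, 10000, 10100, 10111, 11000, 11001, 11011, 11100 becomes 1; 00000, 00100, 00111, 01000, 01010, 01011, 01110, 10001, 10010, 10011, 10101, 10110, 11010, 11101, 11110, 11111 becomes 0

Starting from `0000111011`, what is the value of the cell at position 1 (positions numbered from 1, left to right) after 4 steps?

1

0011000101
1111101101
0100010101
1000110001
position 1 holds 1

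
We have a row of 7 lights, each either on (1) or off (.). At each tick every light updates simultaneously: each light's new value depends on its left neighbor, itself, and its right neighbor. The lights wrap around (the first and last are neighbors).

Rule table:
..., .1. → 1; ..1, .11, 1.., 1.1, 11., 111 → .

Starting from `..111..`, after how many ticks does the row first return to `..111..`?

1.....1
..111..

2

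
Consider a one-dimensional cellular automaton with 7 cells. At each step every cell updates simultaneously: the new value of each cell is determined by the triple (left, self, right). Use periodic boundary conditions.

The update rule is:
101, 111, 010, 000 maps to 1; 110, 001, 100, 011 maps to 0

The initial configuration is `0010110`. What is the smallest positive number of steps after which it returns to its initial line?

7

step 1: 1011000
step 2: 1100010
step 3: 0001011
step 4: 0101100
step 5: 0110001
step 6: 1000101
step 7: 0010110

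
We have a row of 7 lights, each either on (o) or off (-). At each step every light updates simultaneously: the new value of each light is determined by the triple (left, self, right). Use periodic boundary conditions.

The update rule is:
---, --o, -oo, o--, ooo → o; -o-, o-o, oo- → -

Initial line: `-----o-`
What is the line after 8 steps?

step 1: ooooo-o
step 2: oooo--o
step 3: ooo-ooo
step 4: oo--ooo
step 5: o-ooooo
step 6: --ooooo
step 7: oooooo-
step 8: ooooo--

ooooo--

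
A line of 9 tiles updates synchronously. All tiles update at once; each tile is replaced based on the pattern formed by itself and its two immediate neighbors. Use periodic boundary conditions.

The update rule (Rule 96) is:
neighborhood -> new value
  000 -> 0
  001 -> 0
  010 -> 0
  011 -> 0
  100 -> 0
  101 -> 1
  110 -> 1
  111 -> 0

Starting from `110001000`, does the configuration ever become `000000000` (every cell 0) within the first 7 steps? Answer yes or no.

yes

010000000
000000000
all cells are 0 at step 2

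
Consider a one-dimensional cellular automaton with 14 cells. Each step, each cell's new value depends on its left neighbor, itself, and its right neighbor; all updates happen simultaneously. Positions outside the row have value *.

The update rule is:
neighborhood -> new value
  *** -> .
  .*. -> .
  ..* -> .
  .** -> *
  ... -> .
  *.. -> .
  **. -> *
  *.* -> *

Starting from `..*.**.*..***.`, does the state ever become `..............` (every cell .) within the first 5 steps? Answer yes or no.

yes

...****...*.**
...*..*....**.
...........***
...........*..
..............
all cells are . at step 5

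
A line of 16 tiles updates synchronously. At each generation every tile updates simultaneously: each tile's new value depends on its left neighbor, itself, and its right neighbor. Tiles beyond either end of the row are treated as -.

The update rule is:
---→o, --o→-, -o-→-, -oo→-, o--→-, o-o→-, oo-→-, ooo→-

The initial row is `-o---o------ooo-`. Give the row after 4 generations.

---o---oooo-----
oo---o------oooo
---o---oooo-----  (repeats generation 1; period 2)
generation 4: oo---o------oooo

oo---o------oooo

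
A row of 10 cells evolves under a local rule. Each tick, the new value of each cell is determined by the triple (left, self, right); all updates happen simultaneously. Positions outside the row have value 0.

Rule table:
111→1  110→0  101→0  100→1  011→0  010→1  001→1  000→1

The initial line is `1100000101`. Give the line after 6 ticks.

1000011110

tick 1: 0011111101
tick 2: 1101111001
tick 3: 0000110111
tick 4: 1111000010
tick 5: 0110111111
tick 6: 1000011110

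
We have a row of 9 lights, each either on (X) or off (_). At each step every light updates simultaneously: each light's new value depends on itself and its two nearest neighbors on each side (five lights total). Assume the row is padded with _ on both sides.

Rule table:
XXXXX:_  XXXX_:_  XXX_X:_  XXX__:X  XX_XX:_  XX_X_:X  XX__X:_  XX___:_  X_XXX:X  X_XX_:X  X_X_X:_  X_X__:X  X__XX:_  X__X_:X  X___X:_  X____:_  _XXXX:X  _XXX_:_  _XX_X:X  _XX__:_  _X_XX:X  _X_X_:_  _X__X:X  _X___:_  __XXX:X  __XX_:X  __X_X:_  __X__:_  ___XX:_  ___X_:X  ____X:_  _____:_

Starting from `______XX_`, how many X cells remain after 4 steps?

1

______X__
_____X___
____X____
___X_____
count of X: 1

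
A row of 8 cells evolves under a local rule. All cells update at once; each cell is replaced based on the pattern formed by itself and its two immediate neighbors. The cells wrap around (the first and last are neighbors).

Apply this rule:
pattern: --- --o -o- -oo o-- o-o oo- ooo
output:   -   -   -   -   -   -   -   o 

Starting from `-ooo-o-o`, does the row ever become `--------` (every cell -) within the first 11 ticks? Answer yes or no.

tick 1: --o-----
tick 2: --------
all cells are - at tick 2

yes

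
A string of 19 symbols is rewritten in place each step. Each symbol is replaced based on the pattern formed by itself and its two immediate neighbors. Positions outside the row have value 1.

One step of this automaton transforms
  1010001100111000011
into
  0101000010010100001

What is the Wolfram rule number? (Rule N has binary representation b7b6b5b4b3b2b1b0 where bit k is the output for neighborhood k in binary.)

position 11: 111 → 1  (bit 7 = 1)
position 0: 110 → 0  (bit 6 = 0)
position 1: 101 → 1  (bit 5 = 1)
position 3: 100 → 1  (bit 4 = 1)
position 6: 011 → 0  (bit 3 = 0)
position 2: 010 → 0  (bit 2 = 0)
position 5: 001 → 0  (bit 1 = 0)
position 4: 000 → 0  (bit 0 = 0)
bits b7..b0 = 10110000 = 176

176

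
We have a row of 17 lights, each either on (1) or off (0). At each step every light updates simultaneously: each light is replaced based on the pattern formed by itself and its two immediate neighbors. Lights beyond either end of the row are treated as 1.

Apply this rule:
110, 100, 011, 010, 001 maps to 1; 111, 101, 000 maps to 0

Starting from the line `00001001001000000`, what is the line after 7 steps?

10011111111100001
11110000000110011
00011000001111110
10111100011000010
10100110111100110
10111110100111110
10100010111100010

10100010111100010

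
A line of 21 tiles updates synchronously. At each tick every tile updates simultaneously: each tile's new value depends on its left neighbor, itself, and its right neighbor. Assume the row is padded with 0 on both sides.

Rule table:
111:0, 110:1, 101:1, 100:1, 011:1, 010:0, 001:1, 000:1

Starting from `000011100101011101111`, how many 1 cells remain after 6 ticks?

tick 1: 111110111010110111001
tick 2: 100011101101111101110
tick 3: 011110111111000111011
tick 4: 110011100001111101111
tick 5: 111110111111000111001
tick 6: 100011100001111101110
count of 1: 12

12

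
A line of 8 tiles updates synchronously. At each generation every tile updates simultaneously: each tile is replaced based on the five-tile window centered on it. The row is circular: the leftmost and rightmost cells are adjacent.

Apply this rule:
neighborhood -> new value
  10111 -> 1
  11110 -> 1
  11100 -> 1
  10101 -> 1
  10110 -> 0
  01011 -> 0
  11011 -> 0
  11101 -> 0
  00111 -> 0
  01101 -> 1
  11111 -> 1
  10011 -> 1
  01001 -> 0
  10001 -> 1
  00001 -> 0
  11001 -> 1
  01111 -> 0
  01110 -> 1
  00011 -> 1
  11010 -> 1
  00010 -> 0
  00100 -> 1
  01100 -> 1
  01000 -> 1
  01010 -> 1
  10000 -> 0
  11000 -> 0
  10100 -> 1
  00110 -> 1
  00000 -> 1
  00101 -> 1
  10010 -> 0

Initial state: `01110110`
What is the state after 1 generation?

10100011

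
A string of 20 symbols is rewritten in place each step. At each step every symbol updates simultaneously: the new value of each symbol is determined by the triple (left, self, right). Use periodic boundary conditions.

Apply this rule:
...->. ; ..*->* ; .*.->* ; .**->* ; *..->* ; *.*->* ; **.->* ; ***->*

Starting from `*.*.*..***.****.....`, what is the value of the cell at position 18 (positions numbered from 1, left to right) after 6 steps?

*

****************...*
*****************.**
********************
********************  (fixed point — unchanged through step 6)
position 18 holds *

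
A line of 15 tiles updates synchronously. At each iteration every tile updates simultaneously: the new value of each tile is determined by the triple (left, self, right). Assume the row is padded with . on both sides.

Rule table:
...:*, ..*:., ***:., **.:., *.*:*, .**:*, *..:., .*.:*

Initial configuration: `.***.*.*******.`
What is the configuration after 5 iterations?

.*..*..**.**...

iteration 1: .*..****.......
iteration 2: .*..*....******
iteration 3: .*..*.**.*.....
iteration 4: .*..***.**.****
iteration 5: .*..*..**.**...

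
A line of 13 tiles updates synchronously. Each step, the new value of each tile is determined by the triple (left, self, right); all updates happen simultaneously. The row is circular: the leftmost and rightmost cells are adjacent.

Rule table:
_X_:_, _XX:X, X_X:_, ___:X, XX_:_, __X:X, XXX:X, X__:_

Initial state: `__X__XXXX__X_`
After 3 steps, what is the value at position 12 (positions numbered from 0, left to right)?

X

XX__XXXX__X__
X__XXXX__X__X
__XXXX__X__XX
position 12 holds X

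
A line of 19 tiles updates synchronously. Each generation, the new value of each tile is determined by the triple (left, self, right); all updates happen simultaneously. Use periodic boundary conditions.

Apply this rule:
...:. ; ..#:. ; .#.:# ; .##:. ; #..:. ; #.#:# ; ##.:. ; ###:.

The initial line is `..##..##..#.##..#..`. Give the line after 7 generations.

................#..

..........##....#..
................#..
................#..  (fixed point — unchanged through generation 7)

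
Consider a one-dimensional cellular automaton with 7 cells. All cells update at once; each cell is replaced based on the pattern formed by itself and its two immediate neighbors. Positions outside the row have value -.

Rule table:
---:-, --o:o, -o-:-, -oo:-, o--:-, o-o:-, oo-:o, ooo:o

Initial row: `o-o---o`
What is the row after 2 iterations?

-----o-
----o--

----o--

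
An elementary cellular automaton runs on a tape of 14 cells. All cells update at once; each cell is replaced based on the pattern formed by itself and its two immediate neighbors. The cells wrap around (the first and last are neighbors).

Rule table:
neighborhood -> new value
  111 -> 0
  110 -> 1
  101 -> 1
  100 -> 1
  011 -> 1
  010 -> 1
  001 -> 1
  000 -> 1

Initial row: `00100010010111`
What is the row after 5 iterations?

11111111111101

iteration 1: 11111111111101
iteration 2: 00000000000111
iteration 3: 11111111111101  (repeats iteration 1; period 2)
iteration 5: 11111111111101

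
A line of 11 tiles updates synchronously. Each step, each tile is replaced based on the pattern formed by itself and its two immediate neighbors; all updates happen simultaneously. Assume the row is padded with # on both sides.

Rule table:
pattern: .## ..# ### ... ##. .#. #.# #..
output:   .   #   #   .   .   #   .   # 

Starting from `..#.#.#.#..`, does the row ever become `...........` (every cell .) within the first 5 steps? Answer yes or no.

###.#.#.###
##..#.#..##
#.###.###.#
...#...#...
#.###.###.#
step 5 is #.###.###.#, still not uniform .

no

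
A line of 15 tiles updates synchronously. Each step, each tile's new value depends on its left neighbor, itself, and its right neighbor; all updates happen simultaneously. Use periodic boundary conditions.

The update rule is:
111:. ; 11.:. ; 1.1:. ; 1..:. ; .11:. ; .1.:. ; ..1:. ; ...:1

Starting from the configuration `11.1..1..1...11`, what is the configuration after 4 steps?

1111111111...11

step 1: ...........1...
step 2: 1111111111...11
step 3: ...........1...  (repeats step 1; period 2)
step 4: 1111111111...11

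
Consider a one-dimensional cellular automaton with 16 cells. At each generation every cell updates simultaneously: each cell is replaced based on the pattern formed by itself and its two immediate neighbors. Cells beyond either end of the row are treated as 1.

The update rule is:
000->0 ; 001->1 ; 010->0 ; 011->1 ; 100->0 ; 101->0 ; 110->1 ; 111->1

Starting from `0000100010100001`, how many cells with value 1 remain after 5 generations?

0001000100000011
0010001000000111
0100010000001111
0000100000011111
0001000000111111
count of 1: 7

7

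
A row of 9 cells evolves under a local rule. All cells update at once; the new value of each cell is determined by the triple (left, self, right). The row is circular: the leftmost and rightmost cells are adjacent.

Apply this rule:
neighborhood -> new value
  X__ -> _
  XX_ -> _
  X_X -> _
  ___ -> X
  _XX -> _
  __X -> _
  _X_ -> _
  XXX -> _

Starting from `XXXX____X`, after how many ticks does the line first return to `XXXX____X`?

tick 1: _____XX__
tick 2: XXXX____X

2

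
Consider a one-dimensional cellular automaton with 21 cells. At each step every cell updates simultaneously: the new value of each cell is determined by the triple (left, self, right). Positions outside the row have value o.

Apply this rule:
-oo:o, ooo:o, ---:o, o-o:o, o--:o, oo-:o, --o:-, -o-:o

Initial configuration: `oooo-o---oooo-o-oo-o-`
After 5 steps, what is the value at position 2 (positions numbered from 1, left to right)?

oooooooo-oooooooooooo
ooooooooooooooooooooo
ooooooooooooooooooooo  (fixed point — unchanged through step 5)
position 2 holds o

o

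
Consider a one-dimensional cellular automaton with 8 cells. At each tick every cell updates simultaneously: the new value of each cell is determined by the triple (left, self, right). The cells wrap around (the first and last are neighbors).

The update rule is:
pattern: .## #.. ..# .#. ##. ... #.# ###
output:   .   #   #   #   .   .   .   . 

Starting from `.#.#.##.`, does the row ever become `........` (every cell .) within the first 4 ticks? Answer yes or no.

no

##.#...#
...##.#.
..#...##
####.#..
tick 4 is ####.#.., still not uniform .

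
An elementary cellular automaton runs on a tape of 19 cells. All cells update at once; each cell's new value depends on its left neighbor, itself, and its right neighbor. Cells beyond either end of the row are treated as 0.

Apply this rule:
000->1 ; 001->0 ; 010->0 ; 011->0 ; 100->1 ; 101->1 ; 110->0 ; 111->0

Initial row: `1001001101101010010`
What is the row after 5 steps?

0100100010010101001
0010011001001010100
1001000100100101011
0100110010010010100
0010001001001001011

0010001001001001011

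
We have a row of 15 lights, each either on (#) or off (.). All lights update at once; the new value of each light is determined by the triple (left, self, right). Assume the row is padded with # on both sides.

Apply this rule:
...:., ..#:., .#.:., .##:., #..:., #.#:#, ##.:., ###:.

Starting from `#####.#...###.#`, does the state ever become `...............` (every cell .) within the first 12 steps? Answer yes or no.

.....#.......#.
..............#
...............
all cells are . at step 3

yes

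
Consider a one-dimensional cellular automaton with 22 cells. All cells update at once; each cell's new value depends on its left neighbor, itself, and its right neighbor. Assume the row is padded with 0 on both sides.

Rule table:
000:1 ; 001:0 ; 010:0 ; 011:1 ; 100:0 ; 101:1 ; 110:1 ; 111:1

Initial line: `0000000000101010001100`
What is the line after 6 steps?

1111111110010100101101
1111111110001000011110
1111111110100011011110
1111111111001011111110
1111111111000111111110
1111111111010111111110

1111111111010111111110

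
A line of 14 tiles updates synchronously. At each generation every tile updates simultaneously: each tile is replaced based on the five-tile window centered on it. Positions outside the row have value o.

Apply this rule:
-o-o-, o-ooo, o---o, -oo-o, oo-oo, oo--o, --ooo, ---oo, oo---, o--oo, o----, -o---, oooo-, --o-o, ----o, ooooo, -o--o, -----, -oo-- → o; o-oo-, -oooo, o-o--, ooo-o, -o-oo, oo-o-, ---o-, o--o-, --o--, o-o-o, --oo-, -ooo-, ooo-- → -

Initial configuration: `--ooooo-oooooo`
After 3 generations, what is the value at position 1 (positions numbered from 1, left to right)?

o

ooo-oo-oo-oooo
oo-o-oo-ooo-oo
o-----ooo--oo-
position 1 holds o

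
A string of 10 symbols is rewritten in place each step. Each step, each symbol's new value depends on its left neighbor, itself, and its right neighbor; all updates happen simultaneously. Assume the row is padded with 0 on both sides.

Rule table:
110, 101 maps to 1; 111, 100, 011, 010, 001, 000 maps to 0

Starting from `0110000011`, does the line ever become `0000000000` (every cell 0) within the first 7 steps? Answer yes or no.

step 1: 0010000001
step 2: 0000000000
all cells are 0 at step 2

yes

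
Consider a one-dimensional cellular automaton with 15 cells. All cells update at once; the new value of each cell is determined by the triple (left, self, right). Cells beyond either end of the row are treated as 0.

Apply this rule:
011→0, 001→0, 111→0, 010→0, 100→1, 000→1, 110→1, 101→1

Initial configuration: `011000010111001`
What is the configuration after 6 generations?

001111001001100
100001100100111
011100110010001
000110011001100
110011001100111
011001100110001

011001100110001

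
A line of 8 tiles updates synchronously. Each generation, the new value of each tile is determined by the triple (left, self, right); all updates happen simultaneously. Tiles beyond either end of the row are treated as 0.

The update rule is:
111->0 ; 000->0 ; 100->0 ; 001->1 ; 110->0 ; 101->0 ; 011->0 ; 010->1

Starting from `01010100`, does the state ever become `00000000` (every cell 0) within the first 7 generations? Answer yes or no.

no

generation 1: 11010100
generation 2: 00010100
generation 3: 00110100
generation 4: 01000100
generation 5: 11001100
generation 6: 00010000
generation 7: 00110000
generation 7 is 00110000, still not uniform 0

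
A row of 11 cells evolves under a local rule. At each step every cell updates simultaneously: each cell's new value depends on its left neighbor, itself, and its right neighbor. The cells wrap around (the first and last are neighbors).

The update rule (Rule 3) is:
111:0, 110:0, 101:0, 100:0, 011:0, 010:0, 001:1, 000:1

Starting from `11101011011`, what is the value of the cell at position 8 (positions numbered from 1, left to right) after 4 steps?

step 1: 00000000000
step 2: 11111111111
step 3: 00000000000  (repeats step 1; period 2)
step 4: 11111111111
position 8 holds 1

1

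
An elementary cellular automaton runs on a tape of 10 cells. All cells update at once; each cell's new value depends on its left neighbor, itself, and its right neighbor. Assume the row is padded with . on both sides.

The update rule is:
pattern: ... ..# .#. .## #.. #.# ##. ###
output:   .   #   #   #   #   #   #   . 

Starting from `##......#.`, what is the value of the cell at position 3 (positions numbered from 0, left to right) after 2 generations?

#

###....###
#.##..##.#
position 3 holds #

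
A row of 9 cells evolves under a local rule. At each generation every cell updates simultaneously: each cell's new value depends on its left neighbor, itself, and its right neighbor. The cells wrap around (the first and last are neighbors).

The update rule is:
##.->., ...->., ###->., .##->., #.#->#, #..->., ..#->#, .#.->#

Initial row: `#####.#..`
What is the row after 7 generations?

#.#.....#

generation 1: .....##.#
generation 2: ....#..##
generation 3: ...##.#..
generation 4: ..#..##..
generation 5: .##.#....
generation 6: #..##....
generation 7: #.#.....#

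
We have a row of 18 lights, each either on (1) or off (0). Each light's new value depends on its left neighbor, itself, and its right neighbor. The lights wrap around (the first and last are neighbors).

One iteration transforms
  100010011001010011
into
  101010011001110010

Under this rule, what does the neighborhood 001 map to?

0

At position 3 the neighborhood is 001; the next row has 0 there.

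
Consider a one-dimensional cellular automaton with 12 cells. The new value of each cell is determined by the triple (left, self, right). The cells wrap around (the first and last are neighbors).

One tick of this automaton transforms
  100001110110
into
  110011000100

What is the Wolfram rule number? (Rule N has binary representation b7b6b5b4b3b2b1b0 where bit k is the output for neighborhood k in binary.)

position 6: 111 → 0  (bit 7 = 0)
position 7: 110 → 0  (bit 6 = 0)
position 8: 101 → 0  (bit 5 = 0)
position 1: 100 → 1  (bit 4 = 1)
position 5: 011 → 1  (bit 3 = 1)
position 0: 010 → 1  (bit 2 = 1)
position 4: 001 → 1  (bit 1 = 1)
position 2: 000 → 0  (bit 0 = 0)
bits b7..b0 = 00011110 = 30

30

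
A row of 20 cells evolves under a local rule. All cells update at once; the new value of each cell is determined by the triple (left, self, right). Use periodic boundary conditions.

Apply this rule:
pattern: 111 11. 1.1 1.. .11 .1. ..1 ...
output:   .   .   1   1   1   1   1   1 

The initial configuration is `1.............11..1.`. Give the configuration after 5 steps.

11111111111111111.11

111111111111111.1111
...............11...
1111111111111111.111
................11..
11111111111111111.11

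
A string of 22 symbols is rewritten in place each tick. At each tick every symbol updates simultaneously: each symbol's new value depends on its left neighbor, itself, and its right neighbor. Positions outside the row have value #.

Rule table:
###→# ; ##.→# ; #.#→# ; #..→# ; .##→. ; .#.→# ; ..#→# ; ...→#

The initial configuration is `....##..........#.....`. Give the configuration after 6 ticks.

tick 1: ####.#################
tick 2: #####.################
tick 3: ######.###############
tick 4: #######.##############
tick 5: ########.#############
tick 6: #########.############

#########.############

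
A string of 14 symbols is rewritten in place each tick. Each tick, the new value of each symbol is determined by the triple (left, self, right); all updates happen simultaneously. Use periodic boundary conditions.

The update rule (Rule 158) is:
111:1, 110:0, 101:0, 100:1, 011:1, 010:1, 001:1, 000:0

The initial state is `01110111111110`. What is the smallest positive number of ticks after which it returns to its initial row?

14

tick 1: 11100111111101
tick 2: 11011111111001
tick 3: 10011111110111
tick 4: 01111111100111
tick 5: 01111111011110
tick 6: 11111110011101
tick 7: 11111101111001
tick 8: 11111001110111
tick 9: 11110111100111
tick 10: 11100111011111
tick 11: 11011110011111
tick 12: 10011101111111
tick 13: 01111001111111
tick 14: 01110111111110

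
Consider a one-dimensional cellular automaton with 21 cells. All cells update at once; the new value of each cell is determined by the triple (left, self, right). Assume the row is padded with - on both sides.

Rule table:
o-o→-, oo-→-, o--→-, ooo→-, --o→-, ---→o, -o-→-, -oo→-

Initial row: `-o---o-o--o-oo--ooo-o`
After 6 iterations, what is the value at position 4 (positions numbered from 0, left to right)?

iteration 1: ---o-----------------
iteration 2: oo---oooooooooooooooo
iteration 3: ---o-----------------  (repeats iteration 1; period 2)
iteration 6: oo---oooooooooooooooo
position 4 holds -

-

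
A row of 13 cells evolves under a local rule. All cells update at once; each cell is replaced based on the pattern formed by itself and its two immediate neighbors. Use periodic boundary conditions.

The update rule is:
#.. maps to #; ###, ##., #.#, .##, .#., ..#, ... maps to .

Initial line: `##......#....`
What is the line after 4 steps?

.....#......#

..#......#...
...#......#..
....#......#.
.....#......#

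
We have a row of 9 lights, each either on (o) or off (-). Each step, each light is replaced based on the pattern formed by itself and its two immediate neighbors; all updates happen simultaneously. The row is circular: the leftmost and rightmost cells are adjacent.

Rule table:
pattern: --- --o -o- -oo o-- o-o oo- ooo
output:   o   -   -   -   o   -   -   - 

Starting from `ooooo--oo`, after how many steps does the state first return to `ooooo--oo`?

step 1: -----o---
step 2: oooo--ooo
step 3: ----o----
step 4: ooo--oooo
step 5: ---o-----
step 6: oo--ooooo
step 7: --o------
step 8: o--oooooo
step 9: -o-------
step 10: --ooooooo
step 11: o--------
step 12: -ooooooo-
step 13: --------o
step 14: ooooooo--
step 15: -------o-
step 16: oooooo--o
step 17: ------o--
step 18: ooooo--oo

18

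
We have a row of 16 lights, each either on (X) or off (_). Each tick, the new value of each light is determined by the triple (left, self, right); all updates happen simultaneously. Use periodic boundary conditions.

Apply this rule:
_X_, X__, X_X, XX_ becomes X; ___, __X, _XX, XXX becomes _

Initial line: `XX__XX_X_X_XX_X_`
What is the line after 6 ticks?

___XX_XX______XX

_XX__XXXXXX_XXXX
X_XX______XX___X
XX_XX______XX___
_XX_XX______XX__
__XX_XX______XX_
___XX_XX______XX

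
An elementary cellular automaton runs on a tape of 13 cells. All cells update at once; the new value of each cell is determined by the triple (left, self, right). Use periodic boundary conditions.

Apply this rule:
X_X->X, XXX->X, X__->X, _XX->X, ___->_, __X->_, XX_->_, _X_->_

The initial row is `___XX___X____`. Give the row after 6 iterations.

_X______X_X__

iteration 1: ___X_X___X___
iteration 2: ____X_X___X__
iteration 3: _____X_X___X_
iteration 4: ______X_X___X
iteration 5: X______X_X___
iteration 6: _X______X_X__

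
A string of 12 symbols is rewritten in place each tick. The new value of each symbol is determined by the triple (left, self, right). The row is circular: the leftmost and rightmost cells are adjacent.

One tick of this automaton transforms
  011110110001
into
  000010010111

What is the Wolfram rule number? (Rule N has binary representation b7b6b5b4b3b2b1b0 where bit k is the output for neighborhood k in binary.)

position 2: 111 → 0  (bit 7 = 0)
position 4: 110 → 1  (bit 6 = 1)
position 0: 101 → 0  (bit 5 = 0)
position 8: 100 → 0  (bit 4 = 0)
position 1: 011 → 0  (bit 3 = 0)
position 11: 010 → 1  (bit 2 = 1)
position 10: 001 → 1  (bit 1 = 1)
position 9: 000 → 1  (bit 0 = 1)
bits b7..b0 = 01000111 = 71

71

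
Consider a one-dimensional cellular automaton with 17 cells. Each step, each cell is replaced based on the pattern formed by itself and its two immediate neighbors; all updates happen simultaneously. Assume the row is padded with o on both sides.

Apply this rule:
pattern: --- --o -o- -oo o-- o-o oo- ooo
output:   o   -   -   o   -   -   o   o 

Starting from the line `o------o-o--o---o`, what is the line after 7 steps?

o-oooo-oooooo-o-o

o-oooo--------o-o
o-oooo-oooooo---o
o-oooo-oooooo-o-o
o-oooo-oooooo---o  (repeats step 2; period 2)
step 7: o-oooo-oooooo-o-o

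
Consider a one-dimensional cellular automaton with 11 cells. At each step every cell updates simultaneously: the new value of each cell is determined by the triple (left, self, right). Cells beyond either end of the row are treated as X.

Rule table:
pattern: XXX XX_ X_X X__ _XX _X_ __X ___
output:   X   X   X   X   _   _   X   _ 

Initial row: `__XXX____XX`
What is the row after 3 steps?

step 1: XX_XXX__X_X
step 2: XXX_XXXX_X_
step 3: XXXX_XXXX_X

XXXX_XXXX_X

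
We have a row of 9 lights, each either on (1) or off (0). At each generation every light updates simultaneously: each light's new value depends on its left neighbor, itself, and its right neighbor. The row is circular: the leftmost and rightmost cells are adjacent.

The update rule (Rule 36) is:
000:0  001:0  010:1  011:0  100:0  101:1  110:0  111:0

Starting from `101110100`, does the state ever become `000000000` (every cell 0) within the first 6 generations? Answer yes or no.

generation 1: 110001100
generation 2: 000000000
all cells are 0 at generation 2

yes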